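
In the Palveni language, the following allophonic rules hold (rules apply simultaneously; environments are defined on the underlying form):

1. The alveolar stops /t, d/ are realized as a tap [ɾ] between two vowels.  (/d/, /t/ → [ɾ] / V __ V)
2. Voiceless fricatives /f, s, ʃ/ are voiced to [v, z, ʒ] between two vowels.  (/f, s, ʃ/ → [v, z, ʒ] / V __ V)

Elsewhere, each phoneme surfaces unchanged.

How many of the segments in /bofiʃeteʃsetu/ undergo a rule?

Segments that undergo a rule: /f/ → [v] (rule 2); /ʃ/ → [ʒ] (rule 2); /t/ → [ɾ] (rule 1); /t/ → [ɾ] (rule 1).
All other segments surface unchanged.

4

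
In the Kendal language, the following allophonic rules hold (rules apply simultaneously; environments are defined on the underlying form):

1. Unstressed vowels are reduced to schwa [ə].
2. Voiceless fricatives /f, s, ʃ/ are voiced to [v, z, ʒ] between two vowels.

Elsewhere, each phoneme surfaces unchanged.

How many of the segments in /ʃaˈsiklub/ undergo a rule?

Segments that undergo a rule: /a/ → [ə] (rule 1); /s/ → [z] (rule 2); /u/ → [ə] (rule 1).
All other segments surface unchanged.

3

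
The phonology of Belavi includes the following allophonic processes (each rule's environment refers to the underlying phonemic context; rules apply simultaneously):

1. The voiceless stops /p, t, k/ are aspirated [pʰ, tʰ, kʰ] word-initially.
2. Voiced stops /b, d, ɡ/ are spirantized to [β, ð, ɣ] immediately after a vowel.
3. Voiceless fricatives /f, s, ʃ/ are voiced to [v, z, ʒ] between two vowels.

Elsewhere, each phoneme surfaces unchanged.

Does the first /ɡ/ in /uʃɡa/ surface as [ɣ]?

/ɡ/ (between /ʃ/ and /a/): rule 2 targets it, but not immediately after a vowel → unchanged [ɡ].
The actual realization is [ɡ], not [ɣ].

No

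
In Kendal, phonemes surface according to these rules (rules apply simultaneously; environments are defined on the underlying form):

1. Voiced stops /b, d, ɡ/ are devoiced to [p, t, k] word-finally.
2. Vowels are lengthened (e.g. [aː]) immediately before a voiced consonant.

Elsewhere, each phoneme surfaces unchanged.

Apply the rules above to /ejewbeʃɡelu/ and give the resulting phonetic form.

[eːjeːwbeʃɡeːlu]

/e/ (word-initial) occurs before a voiced consonant → [eː] by rule 2.
/j/ (between /e/ and /e/) is unaffected → [j].
/e/ (between /j/ and /w/) occurs before a voiced consonant → [eː] by rule 2.
/w/ (between /e/ and /b/) is unaffected → [w].
/b/ (between /w/ and /e/): rule 1 targets it, but not word-finally → unchanged [b].
/e/ — between /b/ and /ʃ/; rule 2 does not apply here → [e].
/ʃ/ stays [ʃ].
/ɡ/ (between /ʃ/ and /e/): rule 1 targets it, but not word-finally → unchanged [ɡ].
/e/ (between /ɡ/ and /l/): before a voiced consonant, so rule 2 applies → [eː].
/l/ (between /e/ and /u/): no rule targets it → [l].
/u/ (word-final) fails the environment for rule 2, so it stays [u].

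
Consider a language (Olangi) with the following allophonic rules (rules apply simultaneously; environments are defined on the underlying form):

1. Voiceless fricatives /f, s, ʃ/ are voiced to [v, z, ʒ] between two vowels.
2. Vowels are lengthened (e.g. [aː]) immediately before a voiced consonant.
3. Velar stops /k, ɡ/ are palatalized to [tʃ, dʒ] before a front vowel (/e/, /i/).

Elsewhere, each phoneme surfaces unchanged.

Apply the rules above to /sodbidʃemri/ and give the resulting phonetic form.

/s/ — word-initial; rule 1 does not apply here → [s].
/o/ (between /s/ and /d/): before a voiced consonant, so rule 2 applies → [oː].
/i/ — between /b/ and /d/, before a voiced consonant — surfaces as [iː] (rule 2).
/ʃ/ (between /d/ and /e/): rule 1 targets it, but not between two vowels → unchanged [ʃ].
/e/ (between /ʃ/ and /m/) occurs before a voiced consonant → [eː] by rule 2.
/i/ (word-final): rule 2 targets it, but not before a voiced consonant → unchanged [i].

[soːdbiːdʃeːmri]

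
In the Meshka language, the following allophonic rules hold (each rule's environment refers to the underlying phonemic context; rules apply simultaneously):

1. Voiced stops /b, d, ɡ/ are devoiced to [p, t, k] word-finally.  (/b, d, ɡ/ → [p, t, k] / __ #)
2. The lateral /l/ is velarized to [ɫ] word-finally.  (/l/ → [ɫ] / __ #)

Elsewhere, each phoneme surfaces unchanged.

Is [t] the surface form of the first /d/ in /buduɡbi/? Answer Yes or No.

/d/ (between /u/ and /u/) fails the environment for rule 1, so it stays [d].
The actual realization is [d], not [t].

No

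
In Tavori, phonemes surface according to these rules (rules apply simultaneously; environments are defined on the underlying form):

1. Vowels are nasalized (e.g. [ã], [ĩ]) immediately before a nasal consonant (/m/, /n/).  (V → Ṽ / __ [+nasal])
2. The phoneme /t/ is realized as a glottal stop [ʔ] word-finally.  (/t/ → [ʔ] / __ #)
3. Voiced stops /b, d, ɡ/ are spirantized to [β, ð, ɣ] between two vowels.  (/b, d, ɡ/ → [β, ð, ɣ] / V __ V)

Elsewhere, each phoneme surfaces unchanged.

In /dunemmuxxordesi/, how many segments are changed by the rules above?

2

Segments that undergo a rule: /u/ → [ũ] (rule 1); /e/ → [ẽ] (rule 1).
All other segments surface unchanged.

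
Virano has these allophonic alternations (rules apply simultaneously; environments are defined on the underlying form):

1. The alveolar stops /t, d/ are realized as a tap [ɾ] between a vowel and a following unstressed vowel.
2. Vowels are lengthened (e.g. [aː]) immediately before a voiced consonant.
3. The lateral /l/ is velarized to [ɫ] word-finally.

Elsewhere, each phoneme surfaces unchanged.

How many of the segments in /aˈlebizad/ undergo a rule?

Segments that undergo a rule: /a/ → [aː] (rule 2); /e/ → [eː] (rule 2); /i/ → [iː] (rule 2); /a/ → [aː] (rule 2).
All other segments surface unchanged.

4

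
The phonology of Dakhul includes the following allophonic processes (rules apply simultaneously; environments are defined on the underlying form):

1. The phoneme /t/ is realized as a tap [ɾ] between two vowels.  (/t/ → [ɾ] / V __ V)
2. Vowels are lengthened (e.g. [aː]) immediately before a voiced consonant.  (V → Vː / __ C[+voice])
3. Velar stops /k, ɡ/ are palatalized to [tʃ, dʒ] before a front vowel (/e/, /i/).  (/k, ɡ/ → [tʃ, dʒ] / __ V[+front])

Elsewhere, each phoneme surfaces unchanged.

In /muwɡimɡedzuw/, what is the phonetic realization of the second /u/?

[uː]

/u/ — between /z/ and /w/, before a voiced consonant — surfaces as [uː] (rule 2).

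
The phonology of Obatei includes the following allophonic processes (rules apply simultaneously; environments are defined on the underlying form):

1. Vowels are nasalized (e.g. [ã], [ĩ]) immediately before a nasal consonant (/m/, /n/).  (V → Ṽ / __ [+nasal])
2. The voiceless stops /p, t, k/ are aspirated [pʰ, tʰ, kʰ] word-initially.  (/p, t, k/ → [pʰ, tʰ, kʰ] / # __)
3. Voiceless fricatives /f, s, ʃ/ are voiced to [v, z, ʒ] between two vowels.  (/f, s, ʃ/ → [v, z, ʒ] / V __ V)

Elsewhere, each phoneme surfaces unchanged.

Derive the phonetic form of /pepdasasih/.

[pʰepdazazih]

/p/ meets the environment for rule 2 (word-initially) → [pʰ].
/e/ (between /p/ and /p/) is in the target of rule 1 but the environment (before a nasal consonant) is not met → [e].
/p/ — between /e/ and /d/; rule 2 does not apply here → [p].
/d/ stays [d].
/a/ (between /d/ and /s/): rule 1 targets it, but not before a nasal consonant → unchanged [a].
/s/ — between /a/ and /a/, between two vowels — surfaces as [z] (rule 3).
/a/ (between /s/ and /s/) fails the environment for rule 1, so it stays [a].
/s/ meets the environment for rule 3 (between two vowels) → [z].
/i/ — between /s/ and /h/; rule 1 does not apply here → [i].
/h/ (word-final): no rule targets it → [h].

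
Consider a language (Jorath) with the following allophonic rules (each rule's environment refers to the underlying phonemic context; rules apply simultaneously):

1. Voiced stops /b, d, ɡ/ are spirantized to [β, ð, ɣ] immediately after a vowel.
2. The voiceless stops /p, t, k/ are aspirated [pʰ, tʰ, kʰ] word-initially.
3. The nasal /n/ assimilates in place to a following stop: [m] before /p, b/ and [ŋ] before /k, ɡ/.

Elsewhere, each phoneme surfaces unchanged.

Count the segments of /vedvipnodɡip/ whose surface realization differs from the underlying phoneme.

2

Segments that undergo a rule: /d/ → [ð] (rule 1); /d/ → [ð] (rule 1).
All other segments surface unchanged.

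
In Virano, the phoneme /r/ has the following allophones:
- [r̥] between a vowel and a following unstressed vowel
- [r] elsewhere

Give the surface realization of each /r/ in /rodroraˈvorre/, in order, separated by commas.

[r], [r], [r̥], [r], [r]

Occurrence 1 (position 1): no conditioning environment matches → elsewhere allophone [r].
Occurrence 2 (position 4): no conditioning environment matches → elsewhere allophone [r].
Occurrence 3 (position 6): between a vowel and a following unstressed vowel → [r̥].
Occurrence 4 (position 10): no conditioning environment matches → elsewhere allophone [r].
Occurrence 5 (position 11): no conditioning environment matches → elsewhere allophone [r].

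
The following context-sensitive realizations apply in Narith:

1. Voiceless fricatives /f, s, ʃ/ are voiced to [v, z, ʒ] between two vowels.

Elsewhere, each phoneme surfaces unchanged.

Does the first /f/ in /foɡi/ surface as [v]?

No

/f/ (word-initial) is in the target of rule 1 but the environment (between two vowels) is not met → [f].
The actual realization is [f], not [v].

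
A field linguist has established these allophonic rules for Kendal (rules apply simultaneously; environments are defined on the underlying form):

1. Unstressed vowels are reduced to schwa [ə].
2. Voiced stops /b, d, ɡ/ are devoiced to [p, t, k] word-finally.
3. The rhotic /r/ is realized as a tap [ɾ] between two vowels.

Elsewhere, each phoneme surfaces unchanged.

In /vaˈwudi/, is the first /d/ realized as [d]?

/d/ (between /u/ and /i/) fails the environment for rule 2, so it stays [d].
The actual realization is [d], which matches [d].

Yes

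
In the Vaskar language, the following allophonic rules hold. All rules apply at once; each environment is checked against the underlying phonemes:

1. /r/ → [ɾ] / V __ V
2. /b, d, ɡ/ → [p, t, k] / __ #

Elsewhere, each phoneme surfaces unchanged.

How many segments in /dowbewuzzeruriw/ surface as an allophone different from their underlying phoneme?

2

Segments that undergo a rule: /r/ → [ɾ] (rule 1); /r/ → [ɾ] (rule 1).
All other segments surface unchanged.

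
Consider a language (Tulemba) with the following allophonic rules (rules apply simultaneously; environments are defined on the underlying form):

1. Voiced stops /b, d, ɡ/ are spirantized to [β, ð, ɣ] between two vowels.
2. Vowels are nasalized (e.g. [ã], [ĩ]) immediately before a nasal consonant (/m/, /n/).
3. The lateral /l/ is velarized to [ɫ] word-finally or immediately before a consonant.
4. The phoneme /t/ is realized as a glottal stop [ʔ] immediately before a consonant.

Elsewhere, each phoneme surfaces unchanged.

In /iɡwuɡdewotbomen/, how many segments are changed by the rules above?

3

Segments that undergo a rule: /t/ → [ʔ] (rule 4); /o/ → [õ] (rule 2); /e/ → [ẽ] (rule 2).
All other segments surface unchanged.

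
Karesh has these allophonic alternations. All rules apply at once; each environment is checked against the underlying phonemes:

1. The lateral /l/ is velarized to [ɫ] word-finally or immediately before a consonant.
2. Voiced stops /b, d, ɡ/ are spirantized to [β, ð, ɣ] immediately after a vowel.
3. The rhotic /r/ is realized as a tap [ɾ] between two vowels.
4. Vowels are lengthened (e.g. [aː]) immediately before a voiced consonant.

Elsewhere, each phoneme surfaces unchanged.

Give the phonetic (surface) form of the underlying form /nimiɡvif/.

[niːmiːɣvif]

/n/ — not in any rule's target class → [n].
/i/ — between /n/ and /m/, before a voiced consonant — surfaces as [iː] (rule 4).
/m/ (between /i/ and /i/): no rule targets it → [m].
/i/ (between /m/ and /ɡ/): before a voiced consonant, so rule 4 applies → [iː].
/ɡ/ meets the environment for rule 2 (immediately after a vowel) → [ɣ].
/v/ — not in any rule's target class → [v].
/i/ (between /v/ and /f/) is in the target of rule 4 but the environment (before a voiced consonant) is not met → [i].
/f/ — not in any rule's target class → [f].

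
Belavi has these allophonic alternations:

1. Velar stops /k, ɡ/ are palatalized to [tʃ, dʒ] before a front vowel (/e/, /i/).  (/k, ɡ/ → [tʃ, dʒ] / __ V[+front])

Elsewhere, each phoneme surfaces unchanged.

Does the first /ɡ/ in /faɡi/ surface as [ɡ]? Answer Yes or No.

Rule 1 applies to /ɡ/ (between /a/ and /i/: before a front vowel) → [dʒ].
The actual realization is [dʒ], not [ɡ].

No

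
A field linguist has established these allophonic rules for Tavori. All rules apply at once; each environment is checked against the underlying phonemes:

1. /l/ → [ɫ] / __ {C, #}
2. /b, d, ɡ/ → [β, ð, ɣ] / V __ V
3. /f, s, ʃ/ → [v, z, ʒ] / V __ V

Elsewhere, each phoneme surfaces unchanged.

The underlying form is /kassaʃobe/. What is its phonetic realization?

[kassaʒoβe]

/k/ (word-initial): no rule targets it → [k].
/a/ (between /k/ and /s/): no rule targets it → [a].
/s/ — between /a/ and /s/; rule 3 does not apply here → [s].
/s/ (between /s/ and /a/): rule 3 targets it, but not between two vowels → unchanged [s].
/a/ stays [a].
/ʃ/ (between /a/ and /o/): between two vowels, so rule 3 applies → [ʒ].
/o/ (between /ʃ/ and /b/): no rule targets it → [o].
Rule 2 applies to /b/ (between /o/ and /e/: between two vowels) → [β].
/e/ (word-final): no rule targets it → [e].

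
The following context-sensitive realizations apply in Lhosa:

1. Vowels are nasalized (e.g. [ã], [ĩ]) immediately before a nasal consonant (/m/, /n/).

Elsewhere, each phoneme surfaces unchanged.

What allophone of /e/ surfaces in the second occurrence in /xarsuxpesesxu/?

[e]

/e/ (between /s/ and /s/): rule 1 targets it, but not before a nasal consonant → unchanged [e].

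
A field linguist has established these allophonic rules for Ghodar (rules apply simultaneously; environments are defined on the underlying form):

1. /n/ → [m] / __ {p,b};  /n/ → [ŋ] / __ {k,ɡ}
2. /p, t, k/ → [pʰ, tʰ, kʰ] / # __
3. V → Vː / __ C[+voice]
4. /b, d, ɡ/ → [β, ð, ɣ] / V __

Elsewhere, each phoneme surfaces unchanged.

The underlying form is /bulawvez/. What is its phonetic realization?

/b/ (word-initial) is in the target of rule 4 but the environment (immediately after a vowel) is not met → [b].
/u/ (between /b/ and /l/) occurs before a voiced consonant → [uː] by rule 3.
/l/ stays [l].
/a/ meets the environment for rule 3 (before a voiced consonant) → [aː].
/w/ (between /a/ and /v/) is unaffected → [w].
/v/ — not in any rule's target class → [v].
/e/ (between /v/ and /z/) occurs before a voiced consonant → [eː] by rule 3.
/z/ (word-final): no rule targets it → [z].

[buːlaːwveːz]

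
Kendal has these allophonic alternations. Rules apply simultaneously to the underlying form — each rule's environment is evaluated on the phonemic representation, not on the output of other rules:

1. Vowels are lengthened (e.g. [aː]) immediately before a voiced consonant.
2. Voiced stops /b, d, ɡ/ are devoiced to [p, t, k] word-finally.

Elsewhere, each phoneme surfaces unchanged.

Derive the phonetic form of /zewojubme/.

/z/ stays [z].
/e/ meets the environment for rule 1 (before a voiced consonant) → [eː].
/w/ stays [w].
/o/ (between /w/ and /j/) occurs before a voiced consonant → [oː] by rule 1.
/j/ stays [j].
/u/ (between /j/ and /b/): before a voiced consonant, so rule 1 applies → [uː].
/b/ (between /u/ and /m/): rule 2 targets it, but not word-finally → unchanged [b].
/m/ (between /b/ and /e/): no rule targets it → [m].
/e/ (word-final) fails the environment for rule 1, so it stays [e].

[zeːwoːjuːbme]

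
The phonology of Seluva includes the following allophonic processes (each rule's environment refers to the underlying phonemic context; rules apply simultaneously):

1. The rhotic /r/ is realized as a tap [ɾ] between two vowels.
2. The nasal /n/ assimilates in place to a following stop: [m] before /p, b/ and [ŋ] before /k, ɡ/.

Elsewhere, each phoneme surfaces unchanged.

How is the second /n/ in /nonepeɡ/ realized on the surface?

[n]

/n/ (between /o/ and /e/) fails the environment for rule 2, so it stays [n].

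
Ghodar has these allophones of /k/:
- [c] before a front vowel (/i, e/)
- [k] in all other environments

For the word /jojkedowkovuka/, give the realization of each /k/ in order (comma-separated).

Occurrence 1 (position 4): before a front vowel → [c].
Occurrence 2 (position 9): no conditioning environment matches → elsewhere allophone [k].
Occurrence 3 (position 13): no conditioning environment matches → elsewhere allophone [k].

[c], [k], [k]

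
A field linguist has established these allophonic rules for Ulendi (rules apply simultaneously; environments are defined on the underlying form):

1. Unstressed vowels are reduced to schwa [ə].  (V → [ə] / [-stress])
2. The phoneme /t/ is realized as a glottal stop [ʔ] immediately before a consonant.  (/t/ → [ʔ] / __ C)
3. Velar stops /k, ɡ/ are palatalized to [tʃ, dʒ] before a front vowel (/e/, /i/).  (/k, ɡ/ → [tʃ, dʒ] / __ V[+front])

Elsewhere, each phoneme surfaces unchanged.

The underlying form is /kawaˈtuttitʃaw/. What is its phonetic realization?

[kəwəˈtuʔtəʔʃəw]

/k/ (word-initial): rule 3 targets it, but not before a front vowel → unchanged [k].
/a/ (between /k/ and /w/) occurs in an unstressed syllable → [ə] by rule 1.
/w/ — not in any rule's target class → [w].
/a/ meets the environment for rule 1 (in an unstressed syllable) → [ə].
/t/ (between /a/ and /u/): rule 2 targets it, but not immediately before a consonant → unchanged [t].
/u/ (between /t/ and /t/) is in the target of rule 1 but the environment (in an unstressed syllable) is not met → [u].
/t/ (between /u/ and /t/) occurs immediately before a consonant → [ʔ] by rule 2.
/t/ (between /t/ and /i/) fails the environment for rule 2, so it stays [t].
/i/ (between /t/ and /t/) occurs in an unstressed syllable → [ə] by rule 1.
/t/ meets the environment for rule 2 (immediately before a consonant) → [ʔ].
/ʃ/ (between /t/ and /a/): no rule targets it → [ʃ].
Rule 1 applies to /a/ (between /ʃ/ and /w/: in an unstressed syllable) → [ə].
/w/ (word-final): no rule targets it → [w].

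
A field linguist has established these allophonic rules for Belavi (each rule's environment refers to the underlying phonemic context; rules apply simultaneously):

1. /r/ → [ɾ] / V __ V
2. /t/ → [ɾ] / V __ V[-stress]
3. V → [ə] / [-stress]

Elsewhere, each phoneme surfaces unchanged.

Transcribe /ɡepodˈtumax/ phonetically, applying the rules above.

[ɡəpədˈtuməx]

/ɡ/ stays [ɡ].
/e/ meets the environment for rule 3 (in an unstressed syllable) → [ə].
/p/ stays [p].
/o/ (between /p/ and /d/) occurs in an unstressed syllable → [ə] by rule 3.
/d/ (between /o/ and /t/) is unaffected → [d].
/t/ — between /d/ and /u/; rule 2 does not apply here → [t].
/u/ — between /t/ and /m/; rule 3 does not apply here → [u].
/m/ stays [m].
/a/ (between /m/ and /x/): in an unstressed syllable, so rule 3 applies → [ə].
/x/ stays [x].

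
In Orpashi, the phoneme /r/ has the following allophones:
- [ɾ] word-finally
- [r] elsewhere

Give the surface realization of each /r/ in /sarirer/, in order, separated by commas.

[r], [r], [ɾ]

Occurrence 1 (position 3): no conditioning environment matches → elsewhere allophone [r].
Occurrence 2 (position 5): no conditioning environment matches → elsewhere allophone [r].
Occurrence 3 (position 7): word-finally → [ɾ].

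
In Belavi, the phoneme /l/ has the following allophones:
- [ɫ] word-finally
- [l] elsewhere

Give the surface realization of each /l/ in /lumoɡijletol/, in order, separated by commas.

Occurrence 1 (position 1): no conditioning environment matches → elsewhere allophone [l].
Occurrence 2 (position 8): no conditioning environment matches → elsewhere allophone [l].
Occurrence 3 (position 12): word-finally → [ɫ].

[l], [l], [ɫ]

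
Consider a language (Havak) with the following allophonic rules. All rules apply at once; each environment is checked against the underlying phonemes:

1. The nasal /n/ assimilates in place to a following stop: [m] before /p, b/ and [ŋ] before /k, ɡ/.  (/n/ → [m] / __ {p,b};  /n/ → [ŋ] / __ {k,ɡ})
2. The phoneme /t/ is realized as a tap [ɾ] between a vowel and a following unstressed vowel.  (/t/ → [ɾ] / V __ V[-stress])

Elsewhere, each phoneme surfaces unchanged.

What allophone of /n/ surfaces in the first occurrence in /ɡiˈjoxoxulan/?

/n/ (word-final) is in the target of rule 1 but the environment (before a labial or velar stop) is not met → [n].

[n]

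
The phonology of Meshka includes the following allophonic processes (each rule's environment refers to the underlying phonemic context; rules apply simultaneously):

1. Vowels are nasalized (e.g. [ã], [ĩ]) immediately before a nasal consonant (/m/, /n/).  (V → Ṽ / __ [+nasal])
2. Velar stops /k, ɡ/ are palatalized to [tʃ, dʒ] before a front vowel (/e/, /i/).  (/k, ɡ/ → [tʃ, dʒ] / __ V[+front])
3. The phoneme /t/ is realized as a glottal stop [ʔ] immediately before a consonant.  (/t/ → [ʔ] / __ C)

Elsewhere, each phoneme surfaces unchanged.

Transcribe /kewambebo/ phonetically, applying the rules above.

/k/ meets the environment for rule 2 (before a front vowel) → [tʃ].
/e/ (between /k/ and /w/) is in the target of rule 1 but the environment (before a nasal consonant) is not met → [e].
/w/ stays [w].
Rule 1 applies to /a/ (between /w/ and /m/: before a nasal consonant) → [ã].
/m/ stays [m].
/b/ — not in any rule's target class → [b].
/e/ (between /b/ and /b/) fails the environment for rule 1, so it stays [e].
/b/ — not in any rule's target class → [b].
/o/ (word-final) is in the target of rule 1 but the environment (before a nasal consonant) is not met → [o].

[tʃewãmbebo]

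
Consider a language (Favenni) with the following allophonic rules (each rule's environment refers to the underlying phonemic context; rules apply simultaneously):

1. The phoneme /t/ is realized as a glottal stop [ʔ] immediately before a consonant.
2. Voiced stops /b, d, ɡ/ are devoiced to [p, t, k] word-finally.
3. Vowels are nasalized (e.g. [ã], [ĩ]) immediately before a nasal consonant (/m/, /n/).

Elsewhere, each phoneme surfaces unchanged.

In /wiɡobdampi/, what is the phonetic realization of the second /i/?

[i]

/i/ (word-final) is in the target of rule 3 but the environment (before a nasal consonant) is not met → [i].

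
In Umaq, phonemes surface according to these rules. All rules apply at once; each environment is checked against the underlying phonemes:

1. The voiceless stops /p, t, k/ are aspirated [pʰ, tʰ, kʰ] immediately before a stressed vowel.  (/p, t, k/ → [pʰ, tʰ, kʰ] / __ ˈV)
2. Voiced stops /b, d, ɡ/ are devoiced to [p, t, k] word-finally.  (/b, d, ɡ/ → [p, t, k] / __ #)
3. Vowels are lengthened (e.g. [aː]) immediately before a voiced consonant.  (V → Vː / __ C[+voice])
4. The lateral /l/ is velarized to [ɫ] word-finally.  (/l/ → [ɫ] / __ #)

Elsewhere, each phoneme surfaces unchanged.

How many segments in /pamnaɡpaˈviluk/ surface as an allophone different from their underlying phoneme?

4

Segments that undergo a rule: /a/ → [aː] (rule 3); /a/ → [aː] (rule 3); /a/ → [aː] (rule 3); /i/ → [iː] (rule 3).
All other segments surface unchanged.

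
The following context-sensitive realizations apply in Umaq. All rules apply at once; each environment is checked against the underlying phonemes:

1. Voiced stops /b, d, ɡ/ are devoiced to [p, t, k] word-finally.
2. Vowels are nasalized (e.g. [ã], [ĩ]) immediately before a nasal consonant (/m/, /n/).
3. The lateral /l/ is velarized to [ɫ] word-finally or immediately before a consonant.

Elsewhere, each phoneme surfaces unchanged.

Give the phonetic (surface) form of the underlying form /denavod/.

[dẽnavot]

/d/ — word-initial; rule 1 does not apply here → [d].
Rule 2 applies to /e/ (between /d/ and /n/: before a nasal consonant) → [ẽ].
/n/ — not in any rule's target class → [n].
/a/ (between /n/ and /v/): rule 2 targets it, but not before a nasal consonant → unchanged [a].
/v/ stays [v].
/o/ (between /v/ and /d/) fails the environment for rule 2, so it stays [o].
/d/ — word-final, word-finally — surfaces as [t] (rule 1).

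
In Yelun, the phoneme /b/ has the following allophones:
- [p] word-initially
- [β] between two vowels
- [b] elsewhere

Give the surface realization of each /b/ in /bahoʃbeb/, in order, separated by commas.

[p], [b], [b]

Occurrence 1 (position 1): word-initially → [p].
Occurrence 2 (position 6): no conditioning environment matches → elsewhere allophone [b].
Occurrence 3 (position 8): no conditioning environment matches → elsewhere allophone [b].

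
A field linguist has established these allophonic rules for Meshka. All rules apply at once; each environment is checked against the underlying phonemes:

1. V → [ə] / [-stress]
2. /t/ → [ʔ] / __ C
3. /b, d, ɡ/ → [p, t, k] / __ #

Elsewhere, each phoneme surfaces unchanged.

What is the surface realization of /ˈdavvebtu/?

[ˈdavvəbtə]

/d/ — word-initial; rule 3 does not apply here → [d].
/a/ (between /d/ and /v/): rule 1 targets it, but not in an unstressed syllable → unchanged [a].
/v/ — not in any rule's target class → [v].
/v/ — not in any rule's target class → [v].
/e/ (between /v/ and /b/) occurs in an unstressed syllable → [ə] by rule 1.
/b/ — between /e/ and /t/; rule 3 does not apply here → [b].
/t/ (between /b/ and /u/) is in the target of rule 2 but the environment (immediately before a consonant) is not met → [t].
/u/ (word-final) occurs in an unstressed syllable → [ə] by rule 1.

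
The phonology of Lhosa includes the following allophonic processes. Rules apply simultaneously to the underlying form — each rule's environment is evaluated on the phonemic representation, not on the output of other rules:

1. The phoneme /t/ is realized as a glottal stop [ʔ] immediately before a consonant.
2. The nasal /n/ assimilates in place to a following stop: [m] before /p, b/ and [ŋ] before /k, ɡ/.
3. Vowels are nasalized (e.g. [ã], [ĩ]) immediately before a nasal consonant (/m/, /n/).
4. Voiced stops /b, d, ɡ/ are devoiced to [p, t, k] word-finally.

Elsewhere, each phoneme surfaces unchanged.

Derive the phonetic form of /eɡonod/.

[eɡõnot]

/e/ (word-initial) is in the target of rule 3 but the environment (before a nasal consonant) is not met → [e].
/ɡ/ — between /e/ and /o/; rule 4 does not apply here → [ɡ].
Rule 3 applies to /o/ (between /ɡ/ and /n/: before a nasal consonant) → [õ].
/n/ (between /o/ and /o/) fails the environment for rule 2, so it stays [n].
/o/ (between /n/ and /d/) is in the target of rule 3 but the environment (before a nasal consonant) is not met → [o].
/d/ — word-final, word-finally — surfaces as [t] (rule 4).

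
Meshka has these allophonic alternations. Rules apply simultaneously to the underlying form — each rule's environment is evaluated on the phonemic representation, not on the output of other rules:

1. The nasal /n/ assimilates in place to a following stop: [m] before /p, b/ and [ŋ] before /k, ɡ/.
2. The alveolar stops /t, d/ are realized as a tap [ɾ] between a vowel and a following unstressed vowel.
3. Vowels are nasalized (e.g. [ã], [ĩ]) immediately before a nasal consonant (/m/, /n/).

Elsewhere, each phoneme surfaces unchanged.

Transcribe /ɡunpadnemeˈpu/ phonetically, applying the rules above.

/u/ (between /ɡ/ and /n/): before a nasal consonant, so rule 3 applies → [ũ].
/n/ meets the environment for rule 1 (before a labial or velar stop) → [m].
/a/ (between /p/ and /d/) is in the target of rule 3 but the environment (before a nasal consonant) is not met → [a].
/d/ (between /a/ and /n/) fails the environment for rule 2, so it stays [d].
/n/ (between /d/ and /e/): rule 1 targets it, but not before a labial or velar stop → unchanged [n].
/e/ meets the environment for rule 3 (before a nasal consonant) → [ẽ].
/e/ (between /m/ and /p/): rule 3 targets it, but not before a nasal consonant → unchanged [e].
/u/ (word-final) fails the environment for rule 3, so it stays [u].

[ɡũmpadnẽmeˈpu]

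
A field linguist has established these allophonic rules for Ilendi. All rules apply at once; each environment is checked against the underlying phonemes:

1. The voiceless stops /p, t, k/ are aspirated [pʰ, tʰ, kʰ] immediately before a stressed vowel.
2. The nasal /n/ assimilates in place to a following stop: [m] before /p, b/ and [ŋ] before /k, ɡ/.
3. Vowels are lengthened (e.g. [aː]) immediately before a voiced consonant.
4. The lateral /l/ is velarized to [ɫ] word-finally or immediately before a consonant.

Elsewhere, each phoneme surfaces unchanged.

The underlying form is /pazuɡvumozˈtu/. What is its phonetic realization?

/p/ (word-initial) is in the target of rule 1 but the environment (immediately before a stressed vowel) is not met → [p].
/a/ — between /p/ and /z/, before a voiced consonant — surfaces as [aː] (rule 3).
Rule 3 applies to /u/ (between /z/ and /ɡ/: before a voiced consonant) → [uː].
Rule 3 applies to /u/ (between /v/ and /m/: before a voiced consonant) → [uː].
/o/ — between /m/ and /z/, before a voiced consonant — surfaces as [oː] (rule 3).
/t/ meets the environment for rule 1 (immediately before a stressed vowel) → [tʰ].
/u/ (word-final): rule 3 targets it, but not before a voiced consonant → unchanged [u].

[paːzuːɡvuːmoːzˈtʰu]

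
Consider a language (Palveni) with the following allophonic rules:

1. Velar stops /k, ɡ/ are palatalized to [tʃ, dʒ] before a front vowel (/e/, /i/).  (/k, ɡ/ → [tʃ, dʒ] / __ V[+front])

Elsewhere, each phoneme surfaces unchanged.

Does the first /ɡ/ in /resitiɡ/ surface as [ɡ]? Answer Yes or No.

/ɡ/ (word-final) is in the target of rule 1 but the environment (before a front vowel) is not met → [ɡ].
The actual realization is [ɡ], which matches [ɡ].

Yes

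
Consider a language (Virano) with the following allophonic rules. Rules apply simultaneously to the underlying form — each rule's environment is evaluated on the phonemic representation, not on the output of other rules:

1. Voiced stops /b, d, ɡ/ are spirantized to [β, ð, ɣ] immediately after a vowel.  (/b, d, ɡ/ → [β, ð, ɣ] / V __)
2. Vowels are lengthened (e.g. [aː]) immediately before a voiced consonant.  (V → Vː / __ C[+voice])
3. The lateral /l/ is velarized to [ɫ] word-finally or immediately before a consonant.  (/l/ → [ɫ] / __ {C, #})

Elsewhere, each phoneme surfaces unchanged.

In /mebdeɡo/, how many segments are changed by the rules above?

4

Segments that undergo a rule: /e/ → [eː] (rule 2); /b/ → [β] (rule 1); /e/ → [eː] (rule 2); /ɡ/ → [ɣ] (rule 1).
All other segments surface unchanged.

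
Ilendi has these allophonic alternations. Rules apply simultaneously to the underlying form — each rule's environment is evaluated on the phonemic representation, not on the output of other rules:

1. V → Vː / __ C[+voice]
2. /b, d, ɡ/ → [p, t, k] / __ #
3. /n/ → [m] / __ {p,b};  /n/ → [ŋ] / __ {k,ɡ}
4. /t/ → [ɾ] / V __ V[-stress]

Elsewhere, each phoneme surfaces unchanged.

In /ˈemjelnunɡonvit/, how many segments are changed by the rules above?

Segments that undergo a rule: /e/ → [eː] (rule 1); /e/ → [eː] (rule 1); /u/ → [uː] (rule 1); /n/ → [ŋ] (rule 3); /o/ → [oː] (rule 1).
All other segments surface unchanged.

5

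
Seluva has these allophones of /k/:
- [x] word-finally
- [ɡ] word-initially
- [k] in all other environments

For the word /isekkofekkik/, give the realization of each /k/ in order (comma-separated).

[k], [k], [k], [k], [x]

Occurrence 1 (position 4): no conditioning environment matches → elsewhere allophone [k].
Occurrence 2 (position 5): no conditioning environment matches → elsewhere allophone [k].
Occurrence 3 (position 9): no conditioning environment matches → elsewhere allophone [k].
Occurrence 4 (position 10): no conditioning environment matches → elsewhere allophone [k].
Occurrence 5 (position 12): word-finally → [x].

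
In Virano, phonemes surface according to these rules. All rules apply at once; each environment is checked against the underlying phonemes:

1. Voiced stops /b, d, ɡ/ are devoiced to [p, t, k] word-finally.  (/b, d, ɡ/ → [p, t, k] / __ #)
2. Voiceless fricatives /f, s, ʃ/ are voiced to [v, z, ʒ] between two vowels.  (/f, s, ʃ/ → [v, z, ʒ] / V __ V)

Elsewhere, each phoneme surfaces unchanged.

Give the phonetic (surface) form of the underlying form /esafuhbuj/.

[ezavuhbuj]

/e/ — not in any rule's target class → [e].
Rule 2 applies to /s/ (between /e/ and /a/: between two vowels) → [z].
/a/ (between /s/ and /f/) is unaffected → [a].
Rule 2 applies to /f/ (between /a/ and /u/: between two vowels) → [v].
/u/ (between /f/ and /h/): no rule targets it → [u].
/h/ (between /u/ and /b/): no rule targets it → [h].
/b/ — between /h/ and /u/; rule 1 does not apply here → [b].
/u/ (between /b/ and /j/) is unaffected → [u].
/j/ (word-final): no rule targets it → [j].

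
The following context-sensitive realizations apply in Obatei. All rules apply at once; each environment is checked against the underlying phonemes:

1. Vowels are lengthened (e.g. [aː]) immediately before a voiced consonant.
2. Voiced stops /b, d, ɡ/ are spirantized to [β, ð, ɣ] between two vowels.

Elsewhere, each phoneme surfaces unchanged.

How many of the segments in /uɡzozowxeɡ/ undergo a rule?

4

Segments that undergo a rule: /u/ → [uː] (rule 1); /o/ → [oː] (rule 1); /o/ → [oː] (rule 1); /e/ → [eː] (rule 1).
All other segments surface unchanged.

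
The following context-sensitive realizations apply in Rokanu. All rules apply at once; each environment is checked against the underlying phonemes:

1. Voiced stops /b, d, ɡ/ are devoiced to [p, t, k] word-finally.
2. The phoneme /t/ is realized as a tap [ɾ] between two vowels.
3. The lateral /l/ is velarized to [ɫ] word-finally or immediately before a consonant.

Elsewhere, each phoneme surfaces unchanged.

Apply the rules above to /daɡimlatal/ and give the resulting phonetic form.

/d/ (word-initial) fails the environment for rule 1, so it stays [d].
/a/ stays [a].
/ɡ/ (between /a/ and /i/) is in the target of rule 1 but the environment (word-finally) is not met → [ɡ].
/i/ stays [i].
/m/ stays [m].
/l/ — between /m/ and /a/; rule 3 does not apply here → [l].
/a/ stays [a].
/t/ — between /a/ and /a/, between two vowels — surfaces as [ɾ] (rule 2).
/a/ (between /t/ and /l/) is unaffected → [a].
/l/ meets the environment for rule 3 (word-finally or immediately before a consonant) → [ɫ].

[daɡimlaɾaɫ]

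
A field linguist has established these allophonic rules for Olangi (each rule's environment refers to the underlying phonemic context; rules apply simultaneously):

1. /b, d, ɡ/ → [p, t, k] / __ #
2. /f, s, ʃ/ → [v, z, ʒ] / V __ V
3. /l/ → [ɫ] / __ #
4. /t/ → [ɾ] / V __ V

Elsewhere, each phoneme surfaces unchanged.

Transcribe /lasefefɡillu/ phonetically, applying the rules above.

/l/ (word-initial) is in the target of rule 3 but the environment (word-finally) is not met → [l].
/a/ stays [a].
/s/ (between /a/ and /e/) occurs between two vowels → [z] by rule 2.
/e/ (between /s/ and /f/) is unaffected → [e].
Rule 2 applies to /f/ (between /e/ and /e/: between two vowels) → [v].
/e/ — not in any rule's target class → [e].
/f/ (between /e/ and /ɡ/): rule 2 targets it, but not between two vowels → unchanged [f].
/ɡ/ (between /f/ and /i/): rule 1 targets it, but not word-finally → unchanged [ɡ].
/i/ (between /ɡ/ and /l/): no rule targets it → [i].
/l/ (between /i/ and /l/) is in the target of rule 3 but the environment (word-finally) is not met → [l].
/l/ (between /l/ and /u/): rule 3 targets it, but not word-finally → unchanged [l].
/u/ (word-final) is unaffected → [u].

[lazevefɡillu]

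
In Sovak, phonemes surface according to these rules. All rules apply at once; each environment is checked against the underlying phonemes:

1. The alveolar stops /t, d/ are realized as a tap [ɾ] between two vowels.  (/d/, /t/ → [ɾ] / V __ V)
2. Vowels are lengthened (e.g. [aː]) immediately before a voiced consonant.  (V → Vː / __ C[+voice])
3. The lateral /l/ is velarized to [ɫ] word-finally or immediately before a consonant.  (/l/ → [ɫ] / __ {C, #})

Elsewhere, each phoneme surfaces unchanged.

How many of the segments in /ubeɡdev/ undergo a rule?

Segments that undergo a rule: /u/ → [uː] (rule 2); /e/ → [eː] (rule 2); /e/ → [eː] (rule 2).
All other segments surface unchanged.

3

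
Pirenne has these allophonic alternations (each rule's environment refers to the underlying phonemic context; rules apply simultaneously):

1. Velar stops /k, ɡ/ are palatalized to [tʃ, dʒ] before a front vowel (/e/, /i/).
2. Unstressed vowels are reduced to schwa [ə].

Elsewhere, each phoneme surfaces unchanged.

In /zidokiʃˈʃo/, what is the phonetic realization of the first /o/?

Rule 2 applies to /o/ (between /d/ and /k/: in an unstressed syllable) → [ə].

[ə]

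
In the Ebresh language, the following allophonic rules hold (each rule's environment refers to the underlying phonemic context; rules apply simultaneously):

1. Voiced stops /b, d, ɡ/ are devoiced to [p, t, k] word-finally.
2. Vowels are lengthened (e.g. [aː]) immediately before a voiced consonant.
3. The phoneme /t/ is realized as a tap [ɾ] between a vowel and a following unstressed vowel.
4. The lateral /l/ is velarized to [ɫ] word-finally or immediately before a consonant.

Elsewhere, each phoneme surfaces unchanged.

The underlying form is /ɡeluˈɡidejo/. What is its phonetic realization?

/ɡ/ (word-initial) fails the environment for rule 1, so it stays [ɡ].
/e/ meets the environment for rule 2 (before a voiced consonant) → [eː].
/l/ (between /e/ and /u/) is in the target of rule 4 but the environment (word-finally or immediately before a consonant) is not met → [l].
/u/ (between /l/ and /ɡ/) occurs before a voiced consonant → [uː] by rule 2.
/ɡ/ (between /u/ and /i/): rule 1 targets it, but not word-finally → unchanged [ɡ].
/i/ meets the environment for rule 2 (before a voiced consonant) → [iː].
/d/ (between /i/ and /e/) is in the target of rule 1 but the environment (word-finally) is not met → [d].
/e/ (between /d/ and /j/): before a voiced consonant, so rule 2 applies → [eː].
/j/ stays [j].
/o/ — word-final; rule 2 does not apply here → [o].

[ɡeːluːˈɡiːdeːjo]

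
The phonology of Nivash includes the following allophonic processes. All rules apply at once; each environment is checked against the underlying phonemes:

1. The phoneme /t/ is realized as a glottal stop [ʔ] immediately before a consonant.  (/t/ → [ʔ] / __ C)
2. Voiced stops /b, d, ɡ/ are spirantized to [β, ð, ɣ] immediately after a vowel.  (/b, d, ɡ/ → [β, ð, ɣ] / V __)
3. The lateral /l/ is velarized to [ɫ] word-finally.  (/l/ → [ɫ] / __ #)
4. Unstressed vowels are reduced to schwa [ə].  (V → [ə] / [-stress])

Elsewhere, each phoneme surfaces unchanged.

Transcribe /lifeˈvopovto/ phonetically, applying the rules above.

[ləfəˈvopəvtə]

/l/ (word-initial): rule 3 targets it, but not word-finally → unchanged [l].
Rule 4 applies to /i/ (between /l/ and /f/: in an unstressed syllable) → [ə].
/f/ (between /i/ and /e/): no rule targets it → [f].
/e/ (between /f/ and /v/): in an unstressed syllable, so rule 4 applies → [ə].
/v/ — not in any rule's target class → [v].
/o/ (between /v/ and /p/) fails the environment for rule 4, so it stays [o].
/p/ (between /o/ and /o/): no rule targets it → [p].
/o/ (between /p/ and /v/) occurs in an unstressed syllable → [ə] by rule 4.
/v/ (between /o/ and /t/) is unaffected → [v].
/t/ — between /v/ and /o/; rule 1 does not apply here → [t].
/o/ (word-final): in an unstressed syllable, so rule 4 applies → [ə].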